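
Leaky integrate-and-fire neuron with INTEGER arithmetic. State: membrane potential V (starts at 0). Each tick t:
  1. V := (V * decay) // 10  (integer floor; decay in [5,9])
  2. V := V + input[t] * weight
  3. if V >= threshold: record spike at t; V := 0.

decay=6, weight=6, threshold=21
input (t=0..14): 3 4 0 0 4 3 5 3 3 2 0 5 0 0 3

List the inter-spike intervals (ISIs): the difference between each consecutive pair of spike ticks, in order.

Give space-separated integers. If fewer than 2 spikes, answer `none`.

t=0: input=3 -> V=18
t=1: input=4 -> V=0 FIRE
t=2: input=0 -> V=0
t=3: input=0 -> V=0
t=4: input=4 -> V=0 FIRE
t=5: input=3 -> V=18
t=6: input=5 -> V=0 FIRE
t=7: input=3 -> V=18
t=8: input=3 -> V=0 FIRE
t=9: input=2 -> V=12
t=10: input=0 -> V=7
t=11: input=5 -> V=0 FIRE
t=12: input=0 -> V=0
t=13: input=0 -> V=0
t=14: input=3 -> V=18

Answer: 3 2 2 3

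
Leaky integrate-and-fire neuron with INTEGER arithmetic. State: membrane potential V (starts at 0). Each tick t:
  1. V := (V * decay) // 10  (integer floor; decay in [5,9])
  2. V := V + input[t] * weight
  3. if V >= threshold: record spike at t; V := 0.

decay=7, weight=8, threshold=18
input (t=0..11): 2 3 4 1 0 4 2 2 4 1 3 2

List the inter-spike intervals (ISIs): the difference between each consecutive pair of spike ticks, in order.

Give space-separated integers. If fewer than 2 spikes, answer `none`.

Answer: 1 3 2 1 2

Derivation:
t=0: input=2 -> V=16
t=1: input=3 -> V=0 FIRE
t=2: input=4 -> V=0 FIRE
t=3: input=1 -> V=8
t=4: input=0 -> V=5
t=5: input=4 -> V=0 FIRE
t=6: input=2 -> V=16
t=7: input=2 -> V=0 FIRE
t=8: input=4 -> V=0 FIRE
t=9: input=1 -> V=8
t=10: input=3 -> V=0 FIRE
t=11: input=2 -> V=16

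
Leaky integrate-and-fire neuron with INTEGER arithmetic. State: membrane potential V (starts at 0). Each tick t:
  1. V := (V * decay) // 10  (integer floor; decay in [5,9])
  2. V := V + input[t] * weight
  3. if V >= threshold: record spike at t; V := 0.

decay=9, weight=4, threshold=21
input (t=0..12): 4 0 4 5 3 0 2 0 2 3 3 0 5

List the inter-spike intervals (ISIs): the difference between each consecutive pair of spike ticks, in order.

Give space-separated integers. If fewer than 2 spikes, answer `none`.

t=0: input=4 -> V=16
t=1: input=0 -> V=14
t=2: input=4 -> V=0 FIRE
t=3: input=5 -> V=20
t=4: input=3 -> V=0 FIRE
t=5: input=0 -> V=0
t=6: input=2 -> V=8
t=7: input=0 -> V=7
t=8: input=2 -> V=14
t=9: input=3 -> V=0 FIRE
t=10: input=3 -> V=12
t=11: input=0 -> V=10
t=12: input=5 -> V=0 FIRE

Answer: 2 5 3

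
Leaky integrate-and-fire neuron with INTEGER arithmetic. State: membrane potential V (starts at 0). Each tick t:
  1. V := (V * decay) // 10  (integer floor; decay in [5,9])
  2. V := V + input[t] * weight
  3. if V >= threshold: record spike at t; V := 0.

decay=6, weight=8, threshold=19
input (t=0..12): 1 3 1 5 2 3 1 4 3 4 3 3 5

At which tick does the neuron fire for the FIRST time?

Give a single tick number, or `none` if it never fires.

Answer: 1

Derivation:
t=0: input=1 -> V=8
t=1: input=3 -> V=0 FIRE
t=2: input=1 -> V=8
t=3: input=5 -> V=0 FIRE
t=4: input=2 -> V=16
t=5: input=3 -> V=0 FIRE
t=6: input=1 -> V=8
t=7: input=4 -> V=0 FIRE
t=8: input=3 -> V=0 FIRE
t=9: input=4 -> V=0 FIRE
t=10: input=3 -> V=0 FIRE
t=11: input=3 -> V=0 FIRE
t=12: input=5 -> V=0 FIRE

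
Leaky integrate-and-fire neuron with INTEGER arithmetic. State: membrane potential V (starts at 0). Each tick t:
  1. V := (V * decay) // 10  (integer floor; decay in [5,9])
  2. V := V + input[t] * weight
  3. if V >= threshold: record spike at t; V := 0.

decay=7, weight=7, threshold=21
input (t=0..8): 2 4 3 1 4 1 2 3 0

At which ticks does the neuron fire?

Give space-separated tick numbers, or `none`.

t=0: input=2 -> V=14
t=1: input=4 -> V=0 FIRE
t=2: input=3 -> V=0 FIRE
t=3: input=1 -> V=7
t=4: input=4 -> V=0 FIRE
t=5: input=1 -> V=7
t=6: input=2 -> V=18
t=7: input=3 -> V=0 FIRE
t=8: input=0 -> V=0

Answer: 1 2 4 7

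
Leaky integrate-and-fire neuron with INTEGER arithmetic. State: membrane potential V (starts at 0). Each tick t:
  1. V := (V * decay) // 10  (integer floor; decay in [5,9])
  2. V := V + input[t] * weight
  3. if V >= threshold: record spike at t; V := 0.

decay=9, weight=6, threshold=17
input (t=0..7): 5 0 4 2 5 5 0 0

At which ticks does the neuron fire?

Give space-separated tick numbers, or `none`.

t=0: input=5 -> V=0 FIRE
t=1: input=0 -> V=0
t=2: input=4 -> V=0 FIRE
t=3: input=2 -> V=12
t=4: input=5 -> V=0 FIRE
t=5: input=5 -> V=0 FIRE
t=6: input=0 -> V=0
t=7: input=0 -> V=0

Answer: 0 2 4 5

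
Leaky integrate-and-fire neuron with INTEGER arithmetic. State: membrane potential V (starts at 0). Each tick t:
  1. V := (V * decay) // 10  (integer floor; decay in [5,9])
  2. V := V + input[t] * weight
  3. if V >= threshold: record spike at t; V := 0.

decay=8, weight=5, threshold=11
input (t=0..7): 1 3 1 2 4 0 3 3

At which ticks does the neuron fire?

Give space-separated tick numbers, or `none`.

t=0: input=1 -> V=5
t=1: input=3 -> V=0 FIRE
t=2: input=1 -> V=5
t=3: input=2 -> V=0 FIRE
t=4: input=4 -> V=0 FIRE
t=5: input=0 -> V=0
t=6: input=3 -> V=0 FIRE
t=7: input=3 -> V=0 FIRE

Answer: 1 3 4 6 7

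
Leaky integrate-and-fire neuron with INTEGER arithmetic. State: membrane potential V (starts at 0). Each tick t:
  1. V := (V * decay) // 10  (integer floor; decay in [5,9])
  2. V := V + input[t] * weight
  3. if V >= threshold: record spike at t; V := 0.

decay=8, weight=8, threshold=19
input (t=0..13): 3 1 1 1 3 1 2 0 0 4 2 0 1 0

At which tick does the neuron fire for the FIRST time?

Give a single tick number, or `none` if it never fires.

Answer: 0

Derivation:
t=0: input=3 -> V=0 FIRE
t=1: input=1 -> V=8
t=2: input=1 -> V=14
t=3: input=1 -> V=0 FIRE
t=4: input=3 -> V=0 FIRE
t=5: input=1 -> V=8
t=6: input=2 -> V=0 FIRE
t=7: input=0 -> V=0
t=8: input=0 -> V=0
t=9: input=4 -> V=0 FIRE
t=10: input=2 -> V=16
t=11: input=0 -> V=12
t=12: input=1 -> V=17
t=13: input=0 -> V=13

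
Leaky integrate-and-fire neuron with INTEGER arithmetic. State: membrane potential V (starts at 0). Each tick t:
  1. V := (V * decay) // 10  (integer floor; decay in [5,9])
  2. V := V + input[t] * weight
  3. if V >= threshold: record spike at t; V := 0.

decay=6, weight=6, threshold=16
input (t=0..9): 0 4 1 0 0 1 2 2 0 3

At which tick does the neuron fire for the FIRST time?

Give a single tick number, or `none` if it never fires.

t=0: input=0 -> V=0
t=1: input=4 -> V=0 FIRE
t=2: input=1 -> V=6
t=3: input=0 -> V=3
t=4: input=0 -> V=1
t=5: input=1 -> V=6
t=6: input=2 -> V=15
t=7: input=2 -> V=0 FIRE
t=8: input=0 -> V=0
t=9: input=3 -> V=0 FIRE

Answer: 1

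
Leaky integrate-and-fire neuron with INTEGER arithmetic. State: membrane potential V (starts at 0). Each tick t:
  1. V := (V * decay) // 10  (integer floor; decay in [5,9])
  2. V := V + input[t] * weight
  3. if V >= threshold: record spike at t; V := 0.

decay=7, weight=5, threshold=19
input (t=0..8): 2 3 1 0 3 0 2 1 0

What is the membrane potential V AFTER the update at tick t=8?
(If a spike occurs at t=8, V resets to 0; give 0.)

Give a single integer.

t=0: input=2 -> V=10
t=1: input=3 -> V=0 FIRE
t=2: input=1 -> V=5
t=3: input=0 -> V=3
t=4: input=3 -> V=17
t=5: input=0 -> V=11
t=6: input=2 -> V=17
t=7: input=1 -> V=16
t=8: input=0 -> V=11

Answer: 11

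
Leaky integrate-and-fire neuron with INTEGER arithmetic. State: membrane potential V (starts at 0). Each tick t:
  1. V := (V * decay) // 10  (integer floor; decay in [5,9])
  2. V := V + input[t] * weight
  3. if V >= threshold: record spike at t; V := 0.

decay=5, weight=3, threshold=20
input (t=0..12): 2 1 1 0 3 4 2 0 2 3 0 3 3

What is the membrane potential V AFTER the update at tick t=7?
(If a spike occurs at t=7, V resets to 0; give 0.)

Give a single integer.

t=0: input=2 -> V=6
t=1: input=1 -> V=6
t=2: input=1 -> V=6
t=3: input=0 -> V=3
t=4: input=3 -> V=10
t=5: input=4 -> V=17
t=6: input=2 -> V=14
t=7: input=0 -> V=7
t=8: input=2 -> V=9
t=9: input=3 -> V=13
t=10: input=0 -> V=6
t=11: input=3 -> V=12
t=12: input=3 -> V=15

Answer: 7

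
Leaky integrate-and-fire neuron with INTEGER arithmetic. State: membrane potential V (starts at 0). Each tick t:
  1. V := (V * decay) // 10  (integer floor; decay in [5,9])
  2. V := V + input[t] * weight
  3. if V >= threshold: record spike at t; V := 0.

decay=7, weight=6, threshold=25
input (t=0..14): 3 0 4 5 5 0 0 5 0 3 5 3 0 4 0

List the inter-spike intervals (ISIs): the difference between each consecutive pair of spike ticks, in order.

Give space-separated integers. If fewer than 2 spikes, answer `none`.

Answer: 1 1 3 3 3

Derivation:
t=0: input=3 -> V=18
t=1: input=0 -> V=12
t=2: input=4 -> V=0 FIRE
t=3: input=5 -> V=0 FIRE
t=4: input=5 -> V=0 FIRE
t=5: input=0 -> V=0
t=6: input=0 -> V=0
t=7: input=5 -> V=0 FIRE
t=8: input=0 -> V=0
t=9: input=3 -> V=18
t=10: input=5 -> V=0 FIRE
t=11: input=3 -> V=18
t=12: input=0 -> V=12
t=13: input=4 -> V=0 FIRE
t=14: input=0 -> V=0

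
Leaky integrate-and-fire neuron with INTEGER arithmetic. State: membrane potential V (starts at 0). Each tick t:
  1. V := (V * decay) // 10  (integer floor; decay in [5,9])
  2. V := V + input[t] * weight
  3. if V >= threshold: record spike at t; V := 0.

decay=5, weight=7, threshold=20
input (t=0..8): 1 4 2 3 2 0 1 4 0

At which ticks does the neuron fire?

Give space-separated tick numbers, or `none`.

t=0: input=1 -> V=7
t=1: input=4 -> V=0 FIRE
t=2: input=2 -> V=14
t=3: input=3 -> V=0 FIRE
t=4: input=2 -> V=14
t=5: input=0 -> V=7
t=6: input=1 -> V=10
t=7: input=4 -> V=0 FIRE
t=8: input=0 -> V=0

Answer: 1 3 7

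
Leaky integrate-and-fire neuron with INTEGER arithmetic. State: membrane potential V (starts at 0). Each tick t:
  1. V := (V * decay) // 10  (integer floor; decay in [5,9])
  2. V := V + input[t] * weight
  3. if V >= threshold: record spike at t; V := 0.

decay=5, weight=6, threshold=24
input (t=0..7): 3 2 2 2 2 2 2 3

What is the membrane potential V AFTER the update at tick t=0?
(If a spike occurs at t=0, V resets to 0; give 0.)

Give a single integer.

t=0: input=3 -> V=18
t=1: input=2 -> V=21
t=2: input=2 -> V=22
t=3: input=2 -> V=23
t=4: input=2 -> V=23
t=5: input=2 -> V=23
t=6: input=2 -> V=23
t=7: input=3 -> V=0 FIRE

Answer: 18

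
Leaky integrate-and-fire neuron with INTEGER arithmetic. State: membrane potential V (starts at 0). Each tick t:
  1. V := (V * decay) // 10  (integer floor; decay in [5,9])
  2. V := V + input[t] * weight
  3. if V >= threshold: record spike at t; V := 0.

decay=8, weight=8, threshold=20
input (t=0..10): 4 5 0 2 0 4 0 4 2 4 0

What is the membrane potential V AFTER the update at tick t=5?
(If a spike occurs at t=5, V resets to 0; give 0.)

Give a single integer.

t=0: input=4 -> V=0 FIRE
t=1: input=5 -> V=0 FIRE
t=2: input=0 -> V=0
t=3: input=2 -> V=16
t=4: input=0 -> V=12
t=5: input=4 -> V=0 FIRE
t=6: input=0 -> V=0
t=7: input=4 -> V=0 FIRE
t=8: input=2 -> V=16
t=9: input=4 -> V=0 FIRE
t=10: input=0 -> V=0

Answer: 0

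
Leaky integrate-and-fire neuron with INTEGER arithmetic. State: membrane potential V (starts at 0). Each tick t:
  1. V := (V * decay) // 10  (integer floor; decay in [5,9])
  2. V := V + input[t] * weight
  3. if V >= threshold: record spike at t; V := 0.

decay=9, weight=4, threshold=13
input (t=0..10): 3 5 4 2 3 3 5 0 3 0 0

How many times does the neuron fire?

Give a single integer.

t=0: input=3 -> V=12
t=1: input=5 -> V=0 FIRE
t=2: input=4 -> V=0 FIRE
t=3: input=2 -> V=8
t=4: input=3 -> V=0 FIRE
t=5: input=3 -> V=12
t=6: input=5 -> V=0 FIRE
t=7: input=0 -> V=0
t=8: input=3 -> V=12
t=9: input=0 -> V=10
t=10: input=0 -> V=9

Answer: 4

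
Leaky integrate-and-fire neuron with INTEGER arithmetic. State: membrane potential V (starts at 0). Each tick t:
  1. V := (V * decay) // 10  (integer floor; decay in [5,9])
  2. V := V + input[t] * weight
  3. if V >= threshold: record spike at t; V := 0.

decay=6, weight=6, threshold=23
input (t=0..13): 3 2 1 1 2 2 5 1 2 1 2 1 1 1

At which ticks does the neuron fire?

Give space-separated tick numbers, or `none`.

Answer: 5 6

Derivation:
t=0: input=3 -> V=18
t=1: input=2 -> V=22
t=2: input=1 -> V=19
t=3: input=1 -> V=17
t=4: input=2 -> V=22
t=5: input=2 -> V=0 FIRE
t=6: input=5 -> V=0 FIRE
t=7: input=1 -> V=6
t=8: input=2 -> V=15
t=9: input=1 -> V=15
t=10: input=2 -> V=21
t=11: input=1 -> V=18
t=12: input=1 -> V=16
t=13: input=1 -> V=15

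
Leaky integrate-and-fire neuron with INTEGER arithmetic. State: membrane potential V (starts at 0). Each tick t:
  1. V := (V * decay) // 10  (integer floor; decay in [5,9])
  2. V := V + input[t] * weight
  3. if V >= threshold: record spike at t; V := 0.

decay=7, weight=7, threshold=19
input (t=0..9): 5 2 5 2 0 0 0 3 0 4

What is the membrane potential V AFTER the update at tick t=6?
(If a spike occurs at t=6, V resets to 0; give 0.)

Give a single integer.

t=0: input=5 -> V=0 FIRE
t=1: input=2 -> V=14
t=2: input=5 -> V=0 FIRE
t=3: input=2 -> V=14
t=4: input=0 -> V=9
t=5: input=0 -> V=6
t=6: input=0 -> V=4
t=7: input=3 -> V=0 FIRE
t=8: input=0 -> V=0
t=9: input=4 -> V=0 FIRE

Answer: 4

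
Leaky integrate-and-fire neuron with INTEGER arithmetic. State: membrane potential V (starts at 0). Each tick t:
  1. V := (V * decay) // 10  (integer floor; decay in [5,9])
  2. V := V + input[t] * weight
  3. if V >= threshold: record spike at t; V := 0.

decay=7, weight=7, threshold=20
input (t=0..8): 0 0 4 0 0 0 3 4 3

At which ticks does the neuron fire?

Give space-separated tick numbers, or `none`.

Answer: 2 6 7 8

Derivation:
t=0: input=0 -> V=0
t=1: input=0 -> V=0
t=2: input=4 -> V=0 FIRE
t=3: input=0 -> V=0
t=4: input=0 -> V=0
t=5: input=0 -> V=0
t=6: input=3 -> V=0 FIRE
t=7: input=4 -> V=0 FIRE
t=8: input=3 -> V=0 FIRE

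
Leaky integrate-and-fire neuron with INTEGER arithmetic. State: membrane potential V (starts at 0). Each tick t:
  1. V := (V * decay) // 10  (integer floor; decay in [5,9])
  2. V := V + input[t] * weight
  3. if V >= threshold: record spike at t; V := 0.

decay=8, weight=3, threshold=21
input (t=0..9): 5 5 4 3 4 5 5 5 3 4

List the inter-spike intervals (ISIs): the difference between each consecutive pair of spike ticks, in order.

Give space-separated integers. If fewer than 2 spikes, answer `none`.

t=0: input=5 -> V=15
t=1: input=5 -> V=0 FIRE
t=2: input=4 -> V=12
t=3: input=3 -> V=18
t=4: input=4 -> V=0 FIRE
t=5: input=5 -> V=15
t=6: input=5 -> V=0 FIRE
t=7: input=5 -> V=15
t=8: input=3 -> V=0 FIRE
t=9: input=4 -> V=12

Answer: 3 2 2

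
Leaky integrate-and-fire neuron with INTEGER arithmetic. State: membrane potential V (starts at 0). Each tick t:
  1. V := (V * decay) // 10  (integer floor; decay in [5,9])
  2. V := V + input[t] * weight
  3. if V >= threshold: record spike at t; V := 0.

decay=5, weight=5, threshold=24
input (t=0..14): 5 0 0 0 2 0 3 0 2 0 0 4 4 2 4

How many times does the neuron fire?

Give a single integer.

Answer: 3

Derivation:
t=0: input=5 -> V=0 FIRE
t=1: input=0 -> V=0
t=2: input=0 -> V=0
t=3: input=0 -> V=0
t=4: input=2 -> V=10
t=5: input=0 -> V=5
t=6: input=3 -> V=17
t=7: input=0 -> V=8
t=8: input=2 -> V=14
t=9: input=0 -> V=7
t=10: input=0 -> V=3
t=11: input=4 -> V=21
t=12: input=4 -> V=0 FIRE
t=13: input=2 -> V=10
t=14: input=4 -> V=0 FIRE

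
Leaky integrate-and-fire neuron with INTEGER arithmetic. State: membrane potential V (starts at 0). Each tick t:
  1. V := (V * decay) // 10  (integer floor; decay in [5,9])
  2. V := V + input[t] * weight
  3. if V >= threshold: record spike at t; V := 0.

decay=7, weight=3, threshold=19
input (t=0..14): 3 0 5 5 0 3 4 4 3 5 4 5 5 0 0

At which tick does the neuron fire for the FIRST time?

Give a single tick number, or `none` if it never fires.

Answer: 2

Derivation:
t=0: input=3 -> V=9
t=1: input=0 -> V=6
t=2: input=5 -> V=0 FIRE
t=3: input=5 -> V=15
t=4: input=0 -> V=10
t=5: input=3 -> V=16
t=6: input=4 -> V=0 FIRE
t=7: input=4 -> V=12
t=8: input=3 -> V=17
t=9: input=5 -> V=0 FIRE
t=10: input=4 -> V=12
t=11: input=5 -> V=0 FIRE
t=12: input=5 -> V=15
t=13: input=0 -> V=10
t=14: input=0 -> V=7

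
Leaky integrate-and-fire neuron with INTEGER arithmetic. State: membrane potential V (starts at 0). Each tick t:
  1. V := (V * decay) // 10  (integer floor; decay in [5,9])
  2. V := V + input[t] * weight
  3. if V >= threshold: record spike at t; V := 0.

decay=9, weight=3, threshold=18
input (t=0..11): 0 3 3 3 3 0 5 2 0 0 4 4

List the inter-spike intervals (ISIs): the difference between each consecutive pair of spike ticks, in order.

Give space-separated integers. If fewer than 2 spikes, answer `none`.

Answer: 3 5

Derivation:
t=0: input=0 -> V=0
t=1: input=3 -> V=9
t=2: input=3 -> V=17
t=3: input=3 -> V=0 FIRE
t=4: input=3 -> V=9
t=5: input=0 -> V=8
t=6: input=5 -> V=0 FIRE
t=7: input=2 -> V=6
t=8: input=0 -> V=5
t=9: input=0 -> V=4
t=10: input=4 -> V=15
t=11: input=4 -> V=0 FIRE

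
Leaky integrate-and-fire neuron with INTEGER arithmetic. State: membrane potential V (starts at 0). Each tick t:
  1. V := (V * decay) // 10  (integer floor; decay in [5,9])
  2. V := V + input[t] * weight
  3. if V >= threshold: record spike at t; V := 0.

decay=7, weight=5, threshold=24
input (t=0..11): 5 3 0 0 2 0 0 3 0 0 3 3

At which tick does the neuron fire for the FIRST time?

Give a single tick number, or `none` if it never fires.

Answer: 0

Derivation:
t=0: input=5 -> V=0 FIRE
t=1: input=3 -> V=15
t=2: input=0 -> V=10
t=3: input=0 -> V=7
t=4: input=2 -> V=14
t=5: input=0 -> V=9
t=6: input=0 -> V=6
t=7: input=3 -> V=19
t=8: input=0 -> V=13
t=9: input=0 -> V=9
t=10: input=3 -> V=21
t=11: input=3 -> V=0 FIRE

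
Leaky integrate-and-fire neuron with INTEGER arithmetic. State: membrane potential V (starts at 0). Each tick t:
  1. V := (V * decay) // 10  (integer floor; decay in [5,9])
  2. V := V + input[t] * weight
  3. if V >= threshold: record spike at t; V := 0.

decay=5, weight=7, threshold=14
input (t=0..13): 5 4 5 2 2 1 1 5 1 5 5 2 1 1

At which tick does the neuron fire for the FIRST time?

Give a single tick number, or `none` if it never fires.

t=0: input=5 -> V=0 FIRE
t=1: input=4 -> V=0 FIRE
t=2: input=5 -> V=0 FIRE
t=3: input=2 -> V=0 FIRE
t=4: input=2 -> V=0 FIRE
t=5: input=1 -> V=7
t=6: input=1 -> V=10
t=7: input=5 -> V=0 FIRE
t=8: input=1 -> V=7
t=9: input=5 -> V=0 FIRE
t=10: input=5 -> V=0 FIRE
t=11: input=2 -> V=0 FIRE
t=12: input=1 -> V=7
t=13: input=1 -> V=10

Answer: 0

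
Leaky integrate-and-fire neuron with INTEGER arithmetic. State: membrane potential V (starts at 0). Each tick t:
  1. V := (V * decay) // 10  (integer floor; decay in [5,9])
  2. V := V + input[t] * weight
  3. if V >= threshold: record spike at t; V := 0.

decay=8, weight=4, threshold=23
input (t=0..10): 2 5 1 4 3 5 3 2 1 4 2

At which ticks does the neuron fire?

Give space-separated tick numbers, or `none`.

Answer: 1 4 6 9

Derivation:
t=0: input=2 -> V=8
t=1: input=5 -> V=0 FIRE
t=2: input=1 -> V=4
t=3: input=4 -> V=19
t=4: input=3 -> V=0 FIRE
t=5: input=5 -> V=20
t=6: input=3 -> V=0 FIRE
t=7: input=2 -> V=8
t=8: input=1 -> V=10
t=9: input=4 -> V=0 FIRE
t=10: input=2 -> V=8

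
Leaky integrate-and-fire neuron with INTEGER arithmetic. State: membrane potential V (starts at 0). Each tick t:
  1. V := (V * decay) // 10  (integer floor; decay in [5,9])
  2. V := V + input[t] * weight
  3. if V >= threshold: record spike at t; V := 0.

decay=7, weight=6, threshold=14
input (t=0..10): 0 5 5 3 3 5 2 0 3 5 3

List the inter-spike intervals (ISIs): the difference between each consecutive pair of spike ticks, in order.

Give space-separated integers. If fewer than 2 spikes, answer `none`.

Answer: 1 1 1 1 3 1 1

Derivation:
t=0: input=0 -> V=0
t=1: input=5 -> V=0 FIRE
t=2: input=5 -> V=0 FIRE
t=3: input=3 -> V=0 FIRE
t=4: input=3 -> V=0 FIRE
t=5: input=5 -> V=0 FIRE
t=6: input=2 -> V=12
t=7: input=0 -> V=8
t=8: input=3 -> V=0 FIRE
t=9: input=5 -> V=0 FIRE
t=10: input=3 -> V=0 FIRE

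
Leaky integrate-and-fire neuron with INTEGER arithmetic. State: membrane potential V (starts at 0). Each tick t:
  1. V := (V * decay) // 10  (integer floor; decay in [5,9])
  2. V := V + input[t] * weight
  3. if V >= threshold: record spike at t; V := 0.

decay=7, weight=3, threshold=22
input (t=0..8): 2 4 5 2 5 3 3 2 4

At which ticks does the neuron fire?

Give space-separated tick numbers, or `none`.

Answer: 2 5

Derivation:
t=0: input=2 -> V=6
t=1: input=4 -> V=16
t=2: input=5 -> V=0 FIRE
t=3: input=2 -> V=6
t=4: input=5 -> V=19
t=5: input=3 -> V=0 FIRE
t=6: input=3 -> V=9
t=7: input=2 -> V=12
t=8: input=4 -> V=20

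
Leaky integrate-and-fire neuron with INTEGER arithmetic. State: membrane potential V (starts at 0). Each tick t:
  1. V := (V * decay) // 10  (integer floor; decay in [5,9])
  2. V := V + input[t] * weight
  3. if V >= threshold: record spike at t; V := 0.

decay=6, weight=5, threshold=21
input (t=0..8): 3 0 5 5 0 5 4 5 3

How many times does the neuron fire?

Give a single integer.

t=0: input=3 -> V=15
t=1: input=0 -> V=9
t=2: input=5 -> V=0 FIRE
t=3: input=5 -> V=0 FIRE
t=4: input=0 -> V=0
t=5: input=5 -> V=0 FIRE
t=6: input=4 -> V=20
t=7: input=5 -> V=0 FIRE
t=8: input=3 -> V=15

Answer: 4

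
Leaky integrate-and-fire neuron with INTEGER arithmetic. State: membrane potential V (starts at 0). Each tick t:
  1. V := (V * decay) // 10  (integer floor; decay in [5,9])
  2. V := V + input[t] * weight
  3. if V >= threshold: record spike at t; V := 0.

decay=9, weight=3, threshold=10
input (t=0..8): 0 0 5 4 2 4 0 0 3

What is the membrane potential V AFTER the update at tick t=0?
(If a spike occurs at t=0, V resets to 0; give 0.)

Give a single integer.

Answer: 0

Derivation:
t=0: input=0 -> V=0
t=1: input=0 -> V=0
t=2: input=5 -> V=0 FIRE
t=3: input=4 -> V=0 FIRE
t=4: input=2 -> V=6
t=5: input=4 -> V=0 FIRE
t=6: input=0 -> V=0
t=7: input=0 -> V=0
t=8: input=3 -> V=9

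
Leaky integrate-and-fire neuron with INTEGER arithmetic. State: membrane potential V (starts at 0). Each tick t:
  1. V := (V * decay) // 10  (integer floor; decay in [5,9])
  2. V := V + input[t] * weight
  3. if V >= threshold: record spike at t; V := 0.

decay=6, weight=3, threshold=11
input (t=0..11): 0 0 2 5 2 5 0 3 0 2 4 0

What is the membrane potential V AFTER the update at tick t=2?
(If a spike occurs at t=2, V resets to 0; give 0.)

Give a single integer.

t=0: input=0 -> V=0
t=1: input=0 -> V=0
t=2: input=2 -> V=6
t=3: input=5 -> V=0 FIRE
t=4: input=2 -> V=6
t=5: input=5 -> V=0 FIRE
t=6: input=0 -> V=0
t=7: input=3 -> V=9
t=8: input=0 -> V=5
t=9: input=2 -> V=9
t=10: input=4 -> V=0 FIRE
t=11: input=0 -> V=0

Answer: 6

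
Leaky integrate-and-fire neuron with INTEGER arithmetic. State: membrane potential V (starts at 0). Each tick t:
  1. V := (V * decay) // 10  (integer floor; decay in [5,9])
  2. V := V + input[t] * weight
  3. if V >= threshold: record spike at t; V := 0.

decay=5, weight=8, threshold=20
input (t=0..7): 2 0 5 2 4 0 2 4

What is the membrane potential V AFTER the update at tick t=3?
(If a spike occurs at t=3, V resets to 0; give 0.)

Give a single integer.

Answer: 16

Derivation:
t=0: input=2 -> V=16
t=1: input=0 -> V=8
t=2: input=5 -> V=0 FIRE
t=3: input=2 -> V=16
t=4: input=4 -> V=0 FIRE
t=5: input=0 -> V=0
t=6: input=2 -> V=16
t=7: input=4 -> V=0 FIRE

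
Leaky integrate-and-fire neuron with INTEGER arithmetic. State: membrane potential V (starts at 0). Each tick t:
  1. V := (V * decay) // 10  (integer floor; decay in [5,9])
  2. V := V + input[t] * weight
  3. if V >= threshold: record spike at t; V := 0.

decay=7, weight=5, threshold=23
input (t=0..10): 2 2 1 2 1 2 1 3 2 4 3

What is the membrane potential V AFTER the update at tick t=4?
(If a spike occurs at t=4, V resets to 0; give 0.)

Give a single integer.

t=0: input=2 -> V=10
t=1: input=2 -> V=17
t=2: input=1 -> V=16
t=3: input=2 -> V=21
t=4: input=1 -> V=19
t=5: input=2 -> V=0 FIRE
t=6: input=1 -> V=5
t=7: input=3 -> V=18
t=8: input=2 -> V=22
t=9: input=4 -> V=0 FIRE
t=10: input=3 -> V=15

Answer: 19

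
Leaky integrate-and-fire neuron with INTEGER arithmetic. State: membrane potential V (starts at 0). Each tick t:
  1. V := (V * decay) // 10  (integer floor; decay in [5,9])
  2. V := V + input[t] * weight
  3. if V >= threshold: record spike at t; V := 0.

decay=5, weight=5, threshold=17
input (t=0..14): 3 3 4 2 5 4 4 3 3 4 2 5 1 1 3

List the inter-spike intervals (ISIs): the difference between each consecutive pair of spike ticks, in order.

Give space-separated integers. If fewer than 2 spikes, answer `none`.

Answer: 1 2 1 1 2 1 2 3

Derivation:
t=0: input=3 -> V=15
t=1: input=3 -> V=0 FIRE
t=2: input=4 -> V=0 FIRE
t=3: input=2 -> V=10
t=4: input=5 -> V=0 FIRE
t=5: input=4 -> V=0 FIRE
t=6: input=4 -> V=0 FIRE
t=7: input=3 -> V=15
t=8: input=3 -> V=0 FIRE
t=9: input=4 -> V=0 FIRE
t=10: input=2 -> V=10
t=11: input=5 -> V=0 FIRE
t=12: input=1 -> V=5
t=13: input=1 -> V=7
t=14: input=3 -> V=0 FIRE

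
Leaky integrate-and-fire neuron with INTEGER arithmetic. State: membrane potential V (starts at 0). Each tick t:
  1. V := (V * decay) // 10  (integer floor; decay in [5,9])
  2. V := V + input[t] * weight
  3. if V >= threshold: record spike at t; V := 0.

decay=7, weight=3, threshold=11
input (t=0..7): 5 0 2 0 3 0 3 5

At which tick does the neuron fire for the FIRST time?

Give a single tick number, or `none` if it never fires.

Answer: 0

Derivation:
t=0: input=5 -> V=0 FIRE
t=1: input=0 -> V=0
t=2: input=2 -> V=6
t=3: input=0 -> V=4
t=4: input=3 -> V=0 FIRE
t=5: input=0 -> V=0
t=6: input=3 -> V=9
t=7: input=5 -> V=0 FIRE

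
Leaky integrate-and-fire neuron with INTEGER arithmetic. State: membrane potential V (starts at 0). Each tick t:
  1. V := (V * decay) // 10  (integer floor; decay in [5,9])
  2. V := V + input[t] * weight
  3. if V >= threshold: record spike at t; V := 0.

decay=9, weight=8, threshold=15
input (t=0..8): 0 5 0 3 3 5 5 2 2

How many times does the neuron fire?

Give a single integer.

Answer: 7

Derivation:
t=0: input=0 -> V=0
t=1: input=5 -> V=0 FIRE
t=2: input=0 -> V=0
t=3: input=3 -> V=0 FIRE
t=4: input=3 -> V=0 FIRE
t=5: input=5 -> V=0 FIRE
t=6: input=5 -> V=0 FIRE
t=7: input=2 -> V=0 FIRE
t=8: input=2 -> V=0 FIRE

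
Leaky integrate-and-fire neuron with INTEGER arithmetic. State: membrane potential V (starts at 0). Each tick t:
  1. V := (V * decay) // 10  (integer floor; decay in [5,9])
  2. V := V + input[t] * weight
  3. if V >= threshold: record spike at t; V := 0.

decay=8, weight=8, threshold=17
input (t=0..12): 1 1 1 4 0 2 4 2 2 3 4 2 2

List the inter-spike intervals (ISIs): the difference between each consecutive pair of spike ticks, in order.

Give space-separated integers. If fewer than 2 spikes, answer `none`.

Answer: 1 3 2 1 1 2

Derivation:
t=0: input=1 -> V=8
t=1: input=1 -> V=14
t=2: input=1 -> V=0 FIRE
t=3: input=4 -> V=0 FIRE
t=4: input=0 -> V=0
t=5: input=2 -> V=16
t=6: input=4 -> V=0 FIRE
t=7: input=2 -> V=16
t=8: input=2 -> V=0 FIRE
t=9: input=3 -> V=0 FIRE
t=10: input=4 -> V=0 FIRE
t=11: input=2 -> V=16
t=12: input=2 -> V=0 FIRE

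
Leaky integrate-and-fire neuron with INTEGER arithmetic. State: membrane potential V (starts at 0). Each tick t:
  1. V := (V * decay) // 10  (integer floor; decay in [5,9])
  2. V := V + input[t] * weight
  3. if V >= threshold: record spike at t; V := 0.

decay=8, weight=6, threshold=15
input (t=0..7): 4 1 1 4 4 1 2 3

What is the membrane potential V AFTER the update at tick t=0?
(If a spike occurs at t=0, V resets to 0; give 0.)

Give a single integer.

Answer: 0

Derivation:
t=0: input=4 -> V=0 FIRE
t=1: input=1 -> V=6
t=2: input=1 -> V=10
t=3: input=4 -> V=0 FIRE
t=4: input=4 -> V=0 FIRE
t=5: input=1 -> V=6
t=6: input=2 -> V=0 FIRE
t=7: input=3 -> V=0 FIRE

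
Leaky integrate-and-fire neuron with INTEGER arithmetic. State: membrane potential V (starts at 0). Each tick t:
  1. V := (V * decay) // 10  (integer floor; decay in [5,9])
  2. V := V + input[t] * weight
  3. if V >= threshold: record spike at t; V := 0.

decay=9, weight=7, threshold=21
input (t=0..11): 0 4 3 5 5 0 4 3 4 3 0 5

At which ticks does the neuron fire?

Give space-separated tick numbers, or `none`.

t=0: input=0 -> V=0
t=1: input=4 -> V=0 FIRE
t=2: input=3 -> V=0 FIRE
t=3: input=5 -> V=0 FIRE
t=4: input=5 -> V=0 FIRE
t=5: input=0 -> V=0
t=6: input=4 -> V=0 FIRE
t=7: input=3 -> V=0 FIRE
t=8: input=4 -> V=0 FIRE
t=9: input=3 -> V=0 FIRE
t=10: input=0 -> V=0
t=11: input=5 -> V=0 FIRE

Answer: 1 2 3 4 6 7 8 9 11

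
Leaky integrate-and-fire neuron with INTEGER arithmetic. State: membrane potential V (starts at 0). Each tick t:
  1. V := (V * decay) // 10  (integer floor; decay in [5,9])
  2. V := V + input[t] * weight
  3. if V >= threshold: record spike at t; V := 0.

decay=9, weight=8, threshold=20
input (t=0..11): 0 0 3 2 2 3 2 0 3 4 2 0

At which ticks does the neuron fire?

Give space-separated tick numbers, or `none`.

Answer: 2 4 5 8 9

Derivation:
t=0: input=0 -> V=0
t=1: input=0 -> V=0
t=2: input=3 -> V=0 FIRE
t=3: input=2 -> V=16
t=4: input=2 -> V=0 FIRE
t=5: input=3 -> V=0 FIRE
t=6: input=2 -> V=16
t=7: input=0 -> V=14
t=8: input=3 -> V=0 FIRE
t=9: input=4 -> V=0 FIRE
t=10: input=2 -> V=16
t=11: input=0 -> V=14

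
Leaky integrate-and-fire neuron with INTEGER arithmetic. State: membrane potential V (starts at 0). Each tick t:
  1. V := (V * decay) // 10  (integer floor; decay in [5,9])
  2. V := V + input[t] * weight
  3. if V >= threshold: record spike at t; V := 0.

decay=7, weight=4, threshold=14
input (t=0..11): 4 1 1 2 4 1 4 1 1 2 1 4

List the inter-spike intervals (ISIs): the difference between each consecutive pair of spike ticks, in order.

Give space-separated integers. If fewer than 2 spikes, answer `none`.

t=0: input=4 -> V=0 FIRE
t=1: input=1 -> V=4
t=2: input=1 -> V=6
t=3: input=2 -> V=12
t=4: input=4 -> V=0 FIRE
t=5: input=1 -> V=4
t=6: input=4 -> V=0 FIRE
t=7: input=1 -> V=4
t=8: input=1 -> V=6
t=9: input=2 -> V=12
t=10: input=1 -> V=12
t=11: input=4 -> V=0 FIRE

Answer: 4 2 5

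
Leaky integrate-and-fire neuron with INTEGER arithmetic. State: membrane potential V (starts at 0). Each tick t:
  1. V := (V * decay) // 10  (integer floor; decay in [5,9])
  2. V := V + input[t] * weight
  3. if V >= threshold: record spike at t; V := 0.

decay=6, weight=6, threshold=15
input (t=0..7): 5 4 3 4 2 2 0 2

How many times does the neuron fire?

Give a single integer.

Answer: 5

Derivation:
t=0: input=5 -> V=0 FIRE
t=1: input=4 -> V=0 FIRE
t=2: input=3 -> V=0 FIRE
t=3: input=4 -> V=0 FIRE
t=4: input=2 -> V=12
t=5: input=2 -> V=0 FIRE
t=6: input=0 -> V=0
t=7: input=2 -> V=12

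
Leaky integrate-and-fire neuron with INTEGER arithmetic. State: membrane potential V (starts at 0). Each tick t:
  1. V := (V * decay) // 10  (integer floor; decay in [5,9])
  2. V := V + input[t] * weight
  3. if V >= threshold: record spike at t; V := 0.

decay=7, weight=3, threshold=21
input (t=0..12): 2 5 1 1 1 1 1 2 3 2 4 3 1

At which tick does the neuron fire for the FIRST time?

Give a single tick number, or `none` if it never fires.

t=0: input=2 -> V=6
t=1: input=5 -> V=19
t=2: input=1 -> V=16
t=3: input=1 -> V=14
t=4: input=1 -> V=12
t=5: input=1 -> V=11
t=6: input=1 -> V=10
t=7: input=2 -> V=13
t=8: input=3 -> V=18
t=9: input=2 -> V=18
t=10: input=4 -> V=0 FIRE
t=11: input=3 -> V=9
t=12: input=1 -> V=9

Answer: 10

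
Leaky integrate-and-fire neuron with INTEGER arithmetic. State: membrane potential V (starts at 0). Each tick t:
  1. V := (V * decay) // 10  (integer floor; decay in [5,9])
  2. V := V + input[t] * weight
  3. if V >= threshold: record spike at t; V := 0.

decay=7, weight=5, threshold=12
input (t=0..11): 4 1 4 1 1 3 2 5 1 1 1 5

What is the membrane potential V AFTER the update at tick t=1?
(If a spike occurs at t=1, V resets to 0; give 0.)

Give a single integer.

t=0: input=4 -> V=0 FIRE
t=1: input=1 -> V=5
t=2: input=4 -> V=0 FIRE
t=3: input=1 -> V=5
t=4: input=1 -> V=8
t=5: input=3 -> V=0 FIRE
t=6: input=2 -> V=10
t=7: input=5 -> V=0 FIRE
t=8: input=1 -> V=5
t=9: input=1 -> V=8
t=10: input=1 -> V=10
t=11: input=5 -> V=0 FIRE

Answer: 5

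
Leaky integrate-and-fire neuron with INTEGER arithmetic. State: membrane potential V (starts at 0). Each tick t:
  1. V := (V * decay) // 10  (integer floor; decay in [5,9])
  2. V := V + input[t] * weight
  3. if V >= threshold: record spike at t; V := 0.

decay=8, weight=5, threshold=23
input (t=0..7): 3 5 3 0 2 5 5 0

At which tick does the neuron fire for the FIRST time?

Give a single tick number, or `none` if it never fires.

t=0: input=3 -> V=15
t=1: input=5 -> V=0 FIRE
t=2: input=3 -> V=15
t=3: input=0 -> V=12
t=4: input=2 -> V=19
t=5: input=5 -> V=0 FIRE
t=6: input=5 -> V=0 FIRE
t=7: input=0 -> V=0

Answer: 1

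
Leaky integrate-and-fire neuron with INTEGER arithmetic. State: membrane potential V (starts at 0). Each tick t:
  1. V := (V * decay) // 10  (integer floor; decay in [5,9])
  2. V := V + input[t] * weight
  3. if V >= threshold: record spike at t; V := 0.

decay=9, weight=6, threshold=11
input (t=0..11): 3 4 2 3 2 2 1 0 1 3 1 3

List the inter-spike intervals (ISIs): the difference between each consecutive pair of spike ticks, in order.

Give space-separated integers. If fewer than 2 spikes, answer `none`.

t=0: input=3 -> V=0 FIRE
t=1: input=4 -> V=0 FIRE
t=2: input=2 -> V=0 FIRE
t=3: input=3 -> V=0 FIRE
t=4: input=2 -> V=0 FIRE
t=5: input=2 -> V=0 FIRE
t=6: input=1 -> V=6
t=7: input=0 -> V=5
t=8: input=1 -> V=10
t=9: input=3 -> V=0 FIRE
t=10: input=1 -> V=6
t=11: input=3 -> V=0 FIRE

Answer: 1 1 1 1 1 4 2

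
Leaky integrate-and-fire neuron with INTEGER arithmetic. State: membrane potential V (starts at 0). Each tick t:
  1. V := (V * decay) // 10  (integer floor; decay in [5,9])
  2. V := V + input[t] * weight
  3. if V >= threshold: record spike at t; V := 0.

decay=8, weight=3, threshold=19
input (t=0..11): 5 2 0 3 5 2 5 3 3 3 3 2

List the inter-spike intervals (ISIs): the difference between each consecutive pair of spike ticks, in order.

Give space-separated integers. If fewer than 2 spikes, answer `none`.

Answer: 3 3

Derivation:
t=0: input=5 -> V=15
t=1: input=2 -> V=18
t=2: input=0 -> V=14
t=3: input=3 -> V=0 FIRE
t=4: input=5 -> V=15
t=5: input=2 -> V=18
t=6: input=5 -> V=0 FIRE
t=7: input=3 -> V=9
t=8: input=3 -> V=16
t=9: input=3 -> V=0 FIRE
t=10: input=3 -> V=9
t=11: input=2 -> V=13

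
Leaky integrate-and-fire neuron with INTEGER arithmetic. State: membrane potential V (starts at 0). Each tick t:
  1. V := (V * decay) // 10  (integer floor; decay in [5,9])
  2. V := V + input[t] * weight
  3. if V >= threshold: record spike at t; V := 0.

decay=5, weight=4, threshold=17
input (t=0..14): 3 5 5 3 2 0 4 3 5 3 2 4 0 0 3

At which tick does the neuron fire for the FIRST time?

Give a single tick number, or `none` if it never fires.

t=0: input=3 -> V=12
t=1: input=5 -> V=0 FIRE
t=2: input=5 -> V=0 FIRE
t=3: input=3 -> V=12
t=4: input=2 -> V=14
t=5: input=0 -> V=7
t=6: input=4 -> V=0 FIRE
t=7: input=3 -> V=12
t=8: input=5 -> V=0 FIRE
t=9: input=3 -> V=12
t=10: input=2 -> V=14
t=11: input=4 -> V=0 FIRE
t=12: input=0 -> V=0
t=13: input=0 -> V=0
t=14: input=3 -> V=12

Answer: 1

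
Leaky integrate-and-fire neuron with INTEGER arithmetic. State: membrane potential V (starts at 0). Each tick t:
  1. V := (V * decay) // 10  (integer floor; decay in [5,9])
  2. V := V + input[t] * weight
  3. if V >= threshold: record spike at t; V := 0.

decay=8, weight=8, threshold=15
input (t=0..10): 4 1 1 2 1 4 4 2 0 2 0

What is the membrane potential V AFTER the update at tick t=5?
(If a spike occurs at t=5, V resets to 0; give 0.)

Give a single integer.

Answer: 0

Derivation:
t=0: input=4 -> V=0 FIRE
t=1: input=1 -> V=8
t=2: input=1 -> V=14
t=3: input=2 -> V=0 FIRE
t=4: input=1 -> V=8
t=5: input=4 -> V=0 FIRE
t=6: input=4 -> V=0 FIRE
t=7: input=2 -> V=0 FIRE
t=8: input=0 -> V=0
t=9: input=2 -> V=0 FIRE
t=10: input=0 -> V=0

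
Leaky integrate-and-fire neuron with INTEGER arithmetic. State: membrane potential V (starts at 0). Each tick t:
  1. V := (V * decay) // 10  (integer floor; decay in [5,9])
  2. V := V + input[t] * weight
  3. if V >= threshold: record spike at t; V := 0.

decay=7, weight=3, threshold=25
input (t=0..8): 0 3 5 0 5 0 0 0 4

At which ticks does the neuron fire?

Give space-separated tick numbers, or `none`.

Answer: none

Derivation:
t=0: input=0 -> V=0
t=1: input=3 -> V=9
t=2: input=5 -> V=21
t=3: input=0 -> V=14
t=4: input=5 -> V=24
t=5: input=0 -> V=16
t=6: input=0 -> V=11
t=7: input=0 -> V=7
t=8: input=4 -> V=16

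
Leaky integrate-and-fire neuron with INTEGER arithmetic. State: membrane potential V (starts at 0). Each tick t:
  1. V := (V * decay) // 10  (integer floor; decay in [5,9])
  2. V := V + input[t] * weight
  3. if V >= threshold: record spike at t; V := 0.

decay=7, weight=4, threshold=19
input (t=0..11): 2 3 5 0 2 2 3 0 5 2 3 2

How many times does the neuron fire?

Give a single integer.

Answer: 4

Derivation:
t=0: input=2 -> V=8
t=1: input=3 -> V=17
t=2: input=5 -> V=0 FIRE
t=3: input=0 -> V=0
t=4: input=2 -> V=8
t=5: input=2 -> V=13
t=6: input=3 -> V=0 FIRE
t=7: input=0 -> V=0
t=8: input=5 -> V=0 FIRE
t=9: input=2 -> V=8
t=10: input=3 -> V=17
t=11: input=2 -> V=0 FIRE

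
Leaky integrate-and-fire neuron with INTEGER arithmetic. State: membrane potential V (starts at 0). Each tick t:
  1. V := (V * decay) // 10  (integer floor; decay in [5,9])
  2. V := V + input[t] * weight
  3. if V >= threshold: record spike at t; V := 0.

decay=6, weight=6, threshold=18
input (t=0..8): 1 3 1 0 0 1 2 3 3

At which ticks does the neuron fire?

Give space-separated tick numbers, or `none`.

t=0: input=1 -> V=6
t=1: input=3 -> V=0 FIRE
t=2: input=1 -> V=6
t=3: input=0 -> V=3
t=4: input=0 -> V=1
t=5: input=1 -> V=6
t=6: input=2 -> V=15
t=7: input=3 -> V=0 FIRE
t=8: input=3 -> V=0 FIRE

Answer: 1 7 8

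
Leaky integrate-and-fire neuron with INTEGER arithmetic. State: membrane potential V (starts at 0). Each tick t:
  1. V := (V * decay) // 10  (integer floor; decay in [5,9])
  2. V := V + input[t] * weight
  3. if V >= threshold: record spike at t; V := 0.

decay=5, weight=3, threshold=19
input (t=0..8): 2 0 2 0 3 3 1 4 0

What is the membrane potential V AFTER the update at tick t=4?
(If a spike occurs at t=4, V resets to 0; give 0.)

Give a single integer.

Answer: 10

Derivation:
t=0: input=2 -> V=6
t=1: input=0 -> V=3
t=2: input=2 -> V=7
t=3: input=0 -> V=3
t=4: input=3 -> V=10
t=5: input=3 -> V=14
t=6: input=1 -> V=10
t=7: input=4 -> V=17
t=8: input=0 -> V=8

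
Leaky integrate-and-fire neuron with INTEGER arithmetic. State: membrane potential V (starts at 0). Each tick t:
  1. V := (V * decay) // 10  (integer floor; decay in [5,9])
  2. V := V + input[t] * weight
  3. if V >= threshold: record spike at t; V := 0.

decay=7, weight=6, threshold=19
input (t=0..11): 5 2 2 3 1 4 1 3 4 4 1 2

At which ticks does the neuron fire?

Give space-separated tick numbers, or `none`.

t=0: input=5 -> V=0 FIRE
t=1: input=2 -> V=12
t=2: input=2 -> V=0 FIRE
t=3: input=3 -> V=18
t=4: input=1 -> V=18
t=5: input=4 -> V=0 FIRE
t=6: input=1 -> V=6
t=7: input=3 -> V=0 FIRE
t=8: input=4 -> V=0 FIRE
t=9: input=4 -> V=0 FIRE
t=10: input=1 -> V=6
t=11: input=2 -> V=16

Answer: 0 2 5 7 8 9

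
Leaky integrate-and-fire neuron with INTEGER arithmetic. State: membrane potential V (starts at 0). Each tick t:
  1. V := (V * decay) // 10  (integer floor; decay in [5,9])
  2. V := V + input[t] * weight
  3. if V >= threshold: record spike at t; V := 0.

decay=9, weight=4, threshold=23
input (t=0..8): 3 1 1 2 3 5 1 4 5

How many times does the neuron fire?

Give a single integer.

Answer: 2

Derivation:
t=0: input=3 -> V=12
t=1: input=1 -> V=14
t=2: input=1 -> V=16
t=3: input=2 -> V=22
t=4: input=3 -> V=0 FIRE
t=5: input=5 -> V=20
t=6: input=1 -> V=22
t=7: input=4 -> V=0 FIRE
t=8: input=5 -> V=20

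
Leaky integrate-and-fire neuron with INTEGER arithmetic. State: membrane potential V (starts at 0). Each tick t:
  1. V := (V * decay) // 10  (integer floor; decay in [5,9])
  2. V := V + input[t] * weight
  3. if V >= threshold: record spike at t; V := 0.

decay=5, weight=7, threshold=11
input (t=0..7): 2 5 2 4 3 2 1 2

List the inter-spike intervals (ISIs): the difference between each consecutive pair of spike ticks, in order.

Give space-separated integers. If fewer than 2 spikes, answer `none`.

Answer: 1 1 1 1 1 2

Derivation:
t=0: input=2 -> V=0 FIRE
t=1: input=5 -> V=0 FIRE
t=2: input=2 -> V=0 FIRE
t=3: input=4 -> V=0 FIRE
t=4: input=3 -> V=0 FIRE
t=5: input=2 -> V=0 FIRE
t=6: input=1 -> V=7
t=7: input=2 -> V=0 FIRE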